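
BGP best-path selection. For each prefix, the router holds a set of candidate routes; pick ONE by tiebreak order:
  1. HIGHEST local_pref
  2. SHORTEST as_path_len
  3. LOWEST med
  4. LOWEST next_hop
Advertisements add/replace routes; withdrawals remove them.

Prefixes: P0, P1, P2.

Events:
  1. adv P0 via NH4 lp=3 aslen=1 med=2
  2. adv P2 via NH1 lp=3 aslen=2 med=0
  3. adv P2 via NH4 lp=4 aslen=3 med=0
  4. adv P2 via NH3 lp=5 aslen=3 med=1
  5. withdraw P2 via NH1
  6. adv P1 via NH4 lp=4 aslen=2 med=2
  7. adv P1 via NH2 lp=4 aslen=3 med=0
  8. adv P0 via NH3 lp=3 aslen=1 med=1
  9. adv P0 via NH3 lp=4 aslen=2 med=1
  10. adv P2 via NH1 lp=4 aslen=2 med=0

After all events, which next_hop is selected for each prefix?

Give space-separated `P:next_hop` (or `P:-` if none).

Answer: P0:NH3 P1:NH4 P2:NH3

Derivation:
Op 1: best P0=NH4 P1=- P2=-
Op 2: best P0=NH4 P1=- P2=NH1
Op 3: best P0=NH4 P1=- P2=NH4
Op 4: best P0=NH4 P1=- P2=NH3
Op 5: best P0=NH4 P1=- P2=NH3
Op 6: best P0=NH4 P1=NH4 P2=NH3
Op 7: best P0=NH4 P1=NH4 P2=NH3
Op 8: best P0=NH3 P1=NH4 P2=NH3
Op 9: best P0=NH3 P1=NH4 P2=NH3
Op 10: best P0=NH3 P1=NH4 P2=NH3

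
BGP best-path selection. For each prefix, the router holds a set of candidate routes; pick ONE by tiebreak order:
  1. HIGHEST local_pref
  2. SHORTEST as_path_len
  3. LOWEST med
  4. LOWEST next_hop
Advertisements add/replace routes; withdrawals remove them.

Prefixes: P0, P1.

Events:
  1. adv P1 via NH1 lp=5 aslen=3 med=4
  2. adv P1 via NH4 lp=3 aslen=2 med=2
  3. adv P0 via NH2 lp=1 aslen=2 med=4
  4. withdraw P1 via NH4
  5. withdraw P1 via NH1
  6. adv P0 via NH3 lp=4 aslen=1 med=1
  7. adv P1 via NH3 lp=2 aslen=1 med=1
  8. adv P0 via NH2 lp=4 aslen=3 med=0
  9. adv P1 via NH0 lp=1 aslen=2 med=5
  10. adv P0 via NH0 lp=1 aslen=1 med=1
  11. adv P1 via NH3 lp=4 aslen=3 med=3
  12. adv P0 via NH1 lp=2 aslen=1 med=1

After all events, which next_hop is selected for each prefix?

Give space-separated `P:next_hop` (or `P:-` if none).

Answer: P0:NH3 P1:NH3

Derivation:
Op 1: best P0=- P1=NH1
Op 2: best P0=- P1=NH1
Op 3: best P0=NH2 P1=NH1
Op 4: best P0=NH2 P1=NH1
Op 5: best P0=NH2 P1=-
Op 6: best P0=NH3 P1=-
Op 7: best P0=NH3 P1=NH3
Op 8: best P0=NH3 P1=NH3
Op 9: best P0=NH3 P1=NH3
Op 10: best P0=NH3 P1=NH3
Op 11: best P0=NH3 P1=NH3
Op 12: best P0=NH3 P1=NH3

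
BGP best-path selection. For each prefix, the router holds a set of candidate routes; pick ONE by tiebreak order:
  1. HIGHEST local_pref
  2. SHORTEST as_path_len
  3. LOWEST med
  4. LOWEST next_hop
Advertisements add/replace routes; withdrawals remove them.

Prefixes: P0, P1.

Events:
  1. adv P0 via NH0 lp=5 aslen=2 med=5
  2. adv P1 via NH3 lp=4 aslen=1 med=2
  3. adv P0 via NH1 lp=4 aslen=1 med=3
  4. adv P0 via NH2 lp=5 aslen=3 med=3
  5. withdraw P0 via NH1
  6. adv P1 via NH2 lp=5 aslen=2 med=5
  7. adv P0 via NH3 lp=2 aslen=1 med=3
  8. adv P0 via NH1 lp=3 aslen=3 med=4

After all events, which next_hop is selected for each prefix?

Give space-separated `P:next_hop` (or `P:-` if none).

Op 1: best P0=NH0 P1=-
Op 2: best P0=NH0 P1=NH3
Op 3: best P0=NH0 P1=NH3
Op 4: best P0=NH0 P1=NH3
Op 5: best P0=NH0 P1=NH3
Op 6: best P0=NH0 P1=NH2
Op 7: best P0=NH0 P1=NH2
Op 8: best P0=NH0 P1=NH2

Answer: P0:NH0 P1:NH2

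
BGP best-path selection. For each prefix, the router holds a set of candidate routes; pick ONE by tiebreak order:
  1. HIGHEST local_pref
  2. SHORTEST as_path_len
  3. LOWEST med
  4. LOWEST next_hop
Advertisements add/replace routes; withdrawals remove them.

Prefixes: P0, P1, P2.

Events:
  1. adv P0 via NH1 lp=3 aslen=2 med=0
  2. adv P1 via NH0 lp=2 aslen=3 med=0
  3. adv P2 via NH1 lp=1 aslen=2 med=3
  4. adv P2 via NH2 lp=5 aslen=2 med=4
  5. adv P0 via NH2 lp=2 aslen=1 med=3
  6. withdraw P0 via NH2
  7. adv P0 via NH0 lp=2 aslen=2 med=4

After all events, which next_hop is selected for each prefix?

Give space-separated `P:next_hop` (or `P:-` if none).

Op 1: best P0=NH1 P1=- P2=-
Op 2: best P0=NH1 P1=NH0 P2=-
Op 3: best P0=NH1 P1=NH0 P2=NH1
Op 4: best P0=NH1 P1=NH0 P2=NH2
Op 5: best P0=NH1 P1=NH0 P2=NH2
Op 6: best P0=NH1 P1=NH0 P2=NH2
Op 7: best P0=NH1 P1=NH0 P2=NH2

Answer: P0:NH1 P1:NH0 P2:NH2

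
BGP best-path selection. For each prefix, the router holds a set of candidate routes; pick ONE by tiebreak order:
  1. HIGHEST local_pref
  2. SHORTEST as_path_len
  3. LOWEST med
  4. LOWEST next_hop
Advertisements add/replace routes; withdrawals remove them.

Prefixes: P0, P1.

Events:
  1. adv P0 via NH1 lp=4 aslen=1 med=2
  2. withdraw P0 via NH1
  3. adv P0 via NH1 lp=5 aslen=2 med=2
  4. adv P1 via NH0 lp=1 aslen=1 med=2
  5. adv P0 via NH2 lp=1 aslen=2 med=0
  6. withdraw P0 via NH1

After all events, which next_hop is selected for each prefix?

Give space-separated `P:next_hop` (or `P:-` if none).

Answer: P0:NH2 P1:NH0

Derivation:
Op 1: best P0=NH1 P1=-
Op 2: best P0=- P1=-
Op 3: best P0=NH1 P1=-
Op 4: best P0=NH1 P1=NH0
Op 5: best P0=NH1 P1=NH0
Op 6: best P0=NH2 P1=NH0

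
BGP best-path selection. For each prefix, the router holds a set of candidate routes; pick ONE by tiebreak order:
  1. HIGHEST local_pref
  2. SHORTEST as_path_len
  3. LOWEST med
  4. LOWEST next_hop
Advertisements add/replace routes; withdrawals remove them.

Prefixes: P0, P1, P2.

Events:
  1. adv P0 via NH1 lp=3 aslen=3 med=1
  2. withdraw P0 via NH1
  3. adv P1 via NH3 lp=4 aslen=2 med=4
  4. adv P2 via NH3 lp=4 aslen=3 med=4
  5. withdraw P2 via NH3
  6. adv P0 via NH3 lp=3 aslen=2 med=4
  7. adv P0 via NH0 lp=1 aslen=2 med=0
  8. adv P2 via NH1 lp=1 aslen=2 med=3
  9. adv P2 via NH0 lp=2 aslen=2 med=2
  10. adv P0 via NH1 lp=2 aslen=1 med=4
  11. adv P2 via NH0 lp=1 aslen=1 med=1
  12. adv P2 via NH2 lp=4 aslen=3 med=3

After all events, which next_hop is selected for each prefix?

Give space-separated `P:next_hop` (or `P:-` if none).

Answer: P0:NH3 P1:NH3 P2:NH2

Derivation:
Op 1: best P0=NH1 P1=- P2=-
Op 2: best P0=- P1=- P2=-
Op 3: best P0=- P1=NH3 P2=-
Op 4: best P0=- P1=NH3 P2=NH3
Op 5: best P0=- P1=NH3 P2=-
Op 6: best P0=NH3 P1=NH3 P2=-
Op 7: best P0=NH3 P1=NH3 P2=-
Op 8: best P0=NH3 P1=NH3 P2=NH1
Op 9: best P0=NH3 P1=NH3 P2=NH0
Op 10: best P0=NH3 P1=NH3 P2=NH0
Op 11: best P0=NH3 P1=NH3 P2=NH0
Op 12: best P0=NH3 P1=NH3 P2=NH2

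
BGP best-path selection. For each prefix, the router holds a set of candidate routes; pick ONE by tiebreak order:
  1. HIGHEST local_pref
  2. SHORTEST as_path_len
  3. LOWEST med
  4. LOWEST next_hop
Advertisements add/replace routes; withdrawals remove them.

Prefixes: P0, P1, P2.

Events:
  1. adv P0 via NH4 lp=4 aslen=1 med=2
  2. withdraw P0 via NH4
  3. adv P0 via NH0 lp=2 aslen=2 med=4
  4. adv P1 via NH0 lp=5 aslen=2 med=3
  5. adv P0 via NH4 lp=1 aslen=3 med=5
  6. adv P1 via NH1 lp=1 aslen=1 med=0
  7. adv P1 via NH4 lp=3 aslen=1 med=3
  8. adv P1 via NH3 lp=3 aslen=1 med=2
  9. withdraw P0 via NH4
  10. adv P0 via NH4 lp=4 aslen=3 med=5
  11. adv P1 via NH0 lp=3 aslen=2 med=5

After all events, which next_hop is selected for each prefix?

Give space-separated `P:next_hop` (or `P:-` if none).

Answer: P0:NH4 P1:NH3 P2:-

Derivation:
Op 1: best P0=NH4 P1=- P2=-
Op 2: best P0=- P1=- P2=-
Op 3: best P0=NH0 P1=- P2=-
Op 4: best P0=NH0 P1=NH0 P2=-
Op 5: best P0=NH0 P1=NH0 P2=-
Op 6: best P0=NH0 P1=NH0 P2=-
Op 7: best P0=NH0 P1=NH0 P2=-
Op 8: best P0=NH0 P1=NH0 P2=-
Op 9: best P0=NH0 P1=NH0 P2=-
Op 10: best P0=NH4 P1=NH0 P2=-
Op 11: best P0=NH4 P1=NH3 P2=-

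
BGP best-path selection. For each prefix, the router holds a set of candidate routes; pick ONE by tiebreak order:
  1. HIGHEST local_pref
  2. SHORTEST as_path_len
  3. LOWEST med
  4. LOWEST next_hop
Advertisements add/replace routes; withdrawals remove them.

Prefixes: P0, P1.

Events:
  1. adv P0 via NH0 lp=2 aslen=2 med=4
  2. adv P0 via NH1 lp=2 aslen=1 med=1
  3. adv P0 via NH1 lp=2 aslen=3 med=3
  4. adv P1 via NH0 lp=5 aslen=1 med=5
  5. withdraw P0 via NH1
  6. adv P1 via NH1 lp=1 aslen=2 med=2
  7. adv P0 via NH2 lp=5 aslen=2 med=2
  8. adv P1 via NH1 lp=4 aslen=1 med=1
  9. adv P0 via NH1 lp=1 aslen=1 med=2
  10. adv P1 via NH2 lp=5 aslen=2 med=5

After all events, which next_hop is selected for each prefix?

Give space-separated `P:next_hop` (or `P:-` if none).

Answer: P0:NH2 P1:NH0

Derivation:
Op 1: best P0=NH0 P1=-
Op 2: best P0=NH1 P1=-
Op 3: best P0=NH0 P1=-
Op 4: best P0=NH0 P1=NH0
Op 5: best P0=NH0 P1=NH0
Op 6: best P0=NH0 P1=NH0
Op 7: best P0=NH2 P1=NH0
Op 8: best P0=NH2 P1=NH0
Op 9: best P0=NH2 P1=NH0
Op 10: best P0=NH2 P1=NH0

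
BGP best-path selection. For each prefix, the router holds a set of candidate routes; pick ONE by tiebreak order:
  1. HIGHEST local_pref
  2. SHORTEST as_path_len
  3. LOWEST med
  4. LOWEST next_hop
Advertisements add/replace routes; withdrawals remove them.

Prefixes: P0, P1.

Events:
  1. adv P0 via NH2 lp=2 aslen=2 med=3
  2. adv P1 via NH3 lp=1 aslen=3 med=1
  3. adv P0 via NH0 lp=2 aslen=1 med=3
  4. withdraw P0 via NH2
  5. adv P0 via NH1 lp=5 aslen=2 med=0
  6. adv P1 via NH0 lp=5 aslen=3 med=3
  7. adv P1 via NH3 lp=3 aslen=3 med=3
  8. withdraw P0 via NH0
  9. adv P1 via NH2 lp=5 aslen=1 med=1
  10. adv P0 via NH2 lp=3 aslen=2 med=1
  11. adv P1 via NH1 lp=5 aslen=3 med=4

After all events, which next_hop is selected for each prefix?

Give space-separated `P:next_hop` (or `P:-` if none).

Answer: P0:NH1 P1:NH2

Derivation:
Op 1: best P0=NH2 P1=-
Op 2: best P0=NH2 P1=NH3
Op 3: best P0=NH0 P1=NH3
Op 4: best P0=NH0 P1=NH3
Op 5: best P0=NH1 P1=NH3
Op 6: best P0=NH1 P1=NH0
Op 7: best P0=NH1 P1=NH0
Op 8: best P0=NH1 P1=NH0
Op 9: best P0=NH1 P1=NH2
Op 10: best P0=NH1 P1=NH2
Op 11: best P0=NH1 P1=NH2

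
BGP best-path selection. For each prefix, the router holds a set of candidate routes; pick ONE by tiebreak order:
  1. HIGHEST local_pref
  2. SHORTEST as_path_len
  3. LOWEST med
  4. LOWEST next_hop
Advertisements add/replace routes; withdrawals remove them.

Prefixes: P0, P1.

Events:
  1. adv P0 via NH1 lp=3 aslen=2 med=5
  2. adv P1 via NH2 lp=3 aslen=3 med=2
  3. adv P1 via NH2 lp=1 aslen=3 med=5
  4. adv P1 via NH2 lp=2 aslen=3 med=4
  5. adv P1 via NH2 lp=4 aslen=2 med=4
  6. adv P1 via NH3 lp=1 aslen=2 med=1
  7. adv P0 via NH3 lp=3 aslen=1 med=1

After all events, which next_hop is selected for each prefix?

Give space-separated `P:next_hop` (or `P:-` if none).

Answer: P0:NH3 P1:NH2

Derivation:
Op 1: best P0=NH1 P1=-
Op 2: best P0=NH1 P1=NH2
Op 3: best P0=NH1 P1=NH2
Op 4: best P0=NH1 P1=NH2
Op 5: best P0=NH1 P1=NH2
Op 6: best P0=NH1 P1=NH2
Op 7: best P0=NH3 P1=NH2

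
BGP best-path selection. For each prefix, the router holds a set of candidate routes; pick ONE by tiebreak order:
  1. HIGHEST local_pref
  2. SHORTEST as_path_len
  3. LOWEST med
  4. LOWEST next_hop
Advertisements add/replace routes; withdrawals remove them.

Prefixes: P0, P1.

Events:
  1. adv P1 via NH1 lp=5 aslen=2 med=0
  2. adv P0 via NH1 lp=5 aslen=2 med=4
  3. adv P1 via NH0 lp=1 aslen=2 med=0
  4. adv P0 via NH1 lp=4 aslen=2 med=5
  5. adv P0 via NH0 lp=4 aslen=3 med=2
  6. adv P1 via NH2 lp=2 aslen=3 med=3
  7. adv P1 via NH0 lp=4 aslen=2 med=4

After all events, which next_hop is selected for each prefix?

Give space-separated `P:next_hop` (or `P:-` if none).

Answer: P0:NH1 P1:NH1

Derivation:
Op 1: best P0=- P1=NH1
Op 2: best P0=NH1 P1=NH1
Op 3: best P0=NH1 P1=NH1
Op 4: best P0=NH1 P1=NH1
Op 5: best P0=NH1 P1=NH1
Op 6: best P0=NH1 P1=NH1
Op 7: best P0=NH1 P1=NH1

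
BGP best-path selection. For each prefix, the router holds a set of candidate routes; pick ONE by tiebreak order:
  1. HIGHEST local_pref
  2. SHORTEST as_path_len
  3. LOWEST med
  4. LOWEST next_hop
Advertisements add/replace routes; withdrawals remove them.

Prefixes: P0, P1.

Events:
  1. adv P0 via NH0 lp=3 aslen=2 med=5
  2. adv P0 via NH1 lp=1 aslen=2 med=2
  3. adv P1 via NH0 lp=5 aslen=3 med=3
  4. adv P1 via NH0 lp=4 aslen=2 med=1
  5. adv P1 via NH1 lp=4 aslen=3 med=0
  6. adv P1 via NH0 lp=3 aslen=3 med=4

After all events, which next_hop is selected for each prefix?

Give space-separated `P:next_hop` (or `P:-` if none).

Op 1: best P0=NH0 P1=-
Op 2: best P0=NH0 P1=-
Op 3: best P0=NH0 P1=NH0
Op 4: best P0=NH0 P1=NH0
Op 5: best P0=NH0 P1=NH0
Op 6: best P0=NH0 P1=NH1

Answer: P0:NH0 P1:NH1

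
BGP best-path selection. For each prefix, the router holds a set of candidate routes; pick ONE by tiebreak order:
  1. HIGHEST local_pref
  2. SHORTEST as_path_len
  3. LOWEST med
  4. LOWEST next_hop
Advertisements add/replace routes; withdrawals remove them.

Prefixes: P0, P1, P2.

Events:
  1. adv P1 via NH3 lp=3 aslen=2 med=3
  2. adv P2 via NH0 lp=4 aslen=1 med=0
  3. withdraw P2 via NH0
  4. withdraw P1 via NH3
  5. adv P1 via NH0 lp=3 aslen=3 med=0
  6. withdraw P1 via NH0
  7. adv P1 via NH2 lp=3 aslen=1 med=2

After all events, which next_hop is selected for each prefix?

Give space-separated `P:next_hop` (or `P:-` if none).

Op 1: best P0=- P1=NH3 P2=-
Op 2: best P0=- P1=NH3 P2=NH0
Op 3: best P0=- P1=NH3 P2=-
Op 4: best P0=- P1=- P2=-
Op 5: best P0=- P1=NH0 P2=-
Op 6: best P0=- P1=- P2=-
Op 7: best P0=- P1=NH2 P2=-

Answer: P0:- P1:NH2 P2:-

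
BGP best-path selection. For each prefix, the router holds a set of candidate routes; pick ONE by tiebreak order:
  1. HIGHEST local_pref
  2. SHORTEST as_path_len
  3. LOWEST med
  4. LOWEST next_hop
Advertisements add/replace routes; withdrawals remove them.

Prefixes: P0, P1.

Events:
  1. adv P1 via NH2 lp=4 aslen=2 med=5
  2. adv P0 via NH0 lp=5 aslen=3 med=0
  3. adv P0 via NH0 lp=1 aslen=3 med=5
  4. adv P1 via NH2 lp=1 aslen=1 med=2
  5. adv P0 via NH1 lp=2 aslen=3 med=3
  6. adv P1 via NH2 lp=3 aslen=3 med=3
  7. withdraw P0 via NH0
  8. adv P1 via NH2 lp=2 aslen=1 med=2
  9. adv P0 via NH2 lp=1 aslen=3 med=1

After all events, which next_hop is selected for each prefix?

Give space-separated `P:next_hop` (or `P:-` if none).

Answer: P0:NH1 P1:NH2

Derivation:
Op 1: best P0=- P1=NH2
Op 2: best P0=NH0 P1=NH2
Op 3: best P0=NH0 P1=NH2
Op 4: best P0=NH0 P1=NH2
Op 5: best P0=NH1 P1=NH2
Op 6: best P0=NH1 P1=NH2
Op 7: best P0=NH1 P1=NH2
Op 8: best P0=NH1 P1=NH2
Op 9: best P0=NH1 P1=NH2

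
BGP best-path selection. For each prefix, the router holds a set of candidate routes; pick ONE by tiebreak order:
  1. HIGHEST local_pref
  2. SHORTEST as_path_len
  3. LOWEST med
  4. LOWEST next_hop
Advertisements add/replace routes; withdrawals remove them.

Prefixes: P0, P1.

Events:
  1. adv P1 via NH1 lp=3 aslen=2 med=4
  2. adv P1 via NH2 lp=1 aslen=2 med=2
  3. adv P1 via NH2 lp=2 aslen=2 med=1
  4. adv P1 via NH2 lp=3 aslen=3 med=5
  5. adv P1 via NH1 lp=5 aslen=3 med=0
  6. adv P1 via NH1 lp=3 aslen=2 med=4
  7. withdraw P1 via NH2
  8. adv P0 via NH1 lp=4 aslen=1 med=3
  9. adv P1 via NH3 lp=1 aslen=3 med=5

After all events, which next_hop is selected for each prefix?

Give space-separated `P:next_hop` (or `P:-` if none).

Answer: P0:NH1 P1:NH1

Derivation:
Op 1: best P0=- P1=NH1
Op 2: best P0=- P1=NH1
Op 3: best P0=- P1=NH1
Op 4: best P0=- P1=NH1
Op 5: best P0=- P1=NH1
Op 6: best P0=- P1=NH1
Op 7: best P0=- P1=NH1
Op 8: best P0=NH1 P1=NH1
Op 9: best P0=NH1 P1=NH1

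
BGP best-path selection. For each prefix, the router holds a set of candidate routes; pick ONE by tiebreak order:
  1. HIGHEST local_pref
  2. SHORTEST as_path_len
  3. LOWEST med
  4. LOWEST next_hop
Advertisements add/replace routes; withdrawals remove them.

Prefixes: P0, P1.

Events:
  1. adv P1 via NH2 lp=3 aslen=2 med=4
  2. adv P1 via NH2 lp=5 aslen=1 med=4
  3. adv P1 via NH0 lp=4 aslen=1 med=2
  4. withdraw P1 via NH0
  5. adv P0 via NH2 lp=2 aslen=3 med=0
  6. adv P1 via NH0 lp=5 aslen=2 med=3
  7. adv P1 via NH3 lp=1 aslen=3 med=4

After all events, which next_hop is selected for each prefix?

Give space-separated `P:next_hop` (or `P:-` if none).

Op 1: best P0=- P1=NH2
Op 2: best P0=- P1=NH2
Op 3: best P0=- P1=NH2
Op 4: best P0=- P1=NH2
Op 5: best P0=NH2 P1=NH2
Op 6: best P0=NH2 P1=NH2
Op 7: best P0=NH2 P1=NH2

Answer: P0:NH2 P1:NH2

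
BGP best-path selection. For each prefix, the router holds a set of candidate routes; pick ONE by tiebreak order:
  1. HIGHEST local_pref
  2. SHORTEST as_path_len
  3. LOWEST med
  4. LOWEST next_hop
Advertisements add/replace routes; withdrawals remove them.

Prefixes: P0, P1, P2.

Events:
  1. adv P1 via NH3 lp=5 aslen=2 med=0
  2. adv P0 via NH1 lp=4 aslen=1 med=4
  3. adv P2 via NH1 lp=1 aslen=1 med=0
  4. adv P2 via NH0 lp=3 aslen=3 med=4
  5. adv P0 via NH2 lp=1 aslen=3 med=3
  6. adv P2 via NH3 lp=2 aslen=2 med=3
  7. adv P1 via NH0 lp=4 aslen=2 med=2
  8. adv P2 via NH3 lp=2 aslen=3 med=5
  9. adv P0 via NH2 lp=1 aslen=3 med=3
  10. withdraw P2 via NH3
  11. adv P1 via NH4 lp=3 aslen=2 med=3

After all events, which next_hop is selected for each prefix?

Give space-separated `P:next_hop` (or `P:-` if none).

Op 1: best P0=- P1=NH3 P2=-
Op 2: best P0=NH1 P1=NH3 P2=-
Op 3: best P0=NH1 P1=NH3 P2=NH1
Op 4: best P0=NH1 P1=NH3 P2=NH0
Op 5: best P0=NH1 P1=NH3 P2=NH0
Op 6: best P0=NH1 P1=NH3 P2=NH0
Op 7: best P0=NH1 P1=NH3 P2=NH0
Op 8: best P0=NH1 P1=NH3 P2=NH0
Op 9: best P0=NH1 P1=NH3 P2=NH0
Op 10: best P0=NH1 P1=NH3 P2=NH0
Op 11: best P0=NH1 P1=NH3 P2=NH0

Answer: P0:NH1 P1:NH3 P2:NH0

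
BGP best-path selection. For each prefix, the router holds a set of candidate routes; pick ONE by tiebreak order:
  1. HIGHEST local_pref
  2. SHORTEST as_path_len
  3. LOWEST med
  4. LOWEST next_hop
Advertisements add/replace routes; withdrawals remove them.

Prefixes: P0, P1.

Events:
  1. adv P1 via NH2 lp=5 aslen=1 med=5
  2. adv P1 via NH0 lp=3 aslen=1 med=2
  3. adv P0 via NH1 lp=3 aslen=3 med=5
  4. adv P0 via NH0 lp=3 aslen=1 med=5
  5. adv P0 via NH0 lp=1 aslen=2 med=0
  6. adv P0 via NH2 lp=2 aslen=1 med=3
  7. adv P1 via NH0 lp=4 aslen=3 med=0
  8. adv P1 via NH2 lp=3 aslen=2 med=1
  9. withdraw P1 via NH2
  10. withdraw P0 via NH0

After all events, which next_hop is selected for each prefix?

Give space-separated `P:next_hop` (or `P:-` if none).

Op 1: best P0=- P1=NH2
Op 2: best P0=- P1=NH2
Op 3: best P0=NH1 P1=NH2
Op 4: best P0=NH0 P1=NH2
Op 5: best P0=NH1 P1=NH2
Op 6: best P0=NH1 P1=NH2
Op 7: best P0=NH1 P1=NH2
Op 8: best P0=NH1 P1=NH0
Op 9: best P0=NH1 P1=NH0
Op 10: best P0=NH1 P1=NH0

Answer: P0:NH1 P1:NH0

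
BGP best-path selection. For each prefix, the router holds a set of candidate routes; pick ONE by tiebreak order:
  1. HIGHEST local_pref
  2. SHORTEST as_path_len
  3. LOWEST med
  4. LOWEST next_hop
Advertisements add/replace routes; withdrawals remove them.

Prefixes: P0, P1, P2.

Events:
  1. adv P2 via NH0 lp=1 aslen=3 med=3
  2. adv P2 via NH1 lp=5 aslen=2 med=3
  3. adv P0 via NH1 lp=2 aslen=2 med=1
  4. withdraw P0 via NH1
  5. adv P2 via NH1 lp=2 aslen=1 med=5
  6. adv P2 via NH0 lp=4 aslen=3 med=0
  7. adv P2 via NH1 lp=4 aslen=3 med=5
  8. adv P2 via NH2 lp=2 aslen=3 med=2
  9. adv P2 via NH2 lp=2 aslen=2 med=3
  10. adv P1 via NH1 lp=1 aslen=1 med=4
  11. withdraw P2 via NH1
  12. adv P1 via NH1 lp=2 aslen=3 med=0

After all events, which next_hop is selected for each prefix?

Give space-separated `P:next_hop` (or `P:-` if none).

Answer: P0:- P1:NH1 P2:NH0

Derivation:
Op 1: best P0=- P1=- P2=NH0
Op 2: best P0=- P1=- P2=NH1
Op 3: best P0=NH1 P1=- P2=NH1
Op 4: best P0=- P1=- P2=NH1
Op 5: best P0=- P1=- P2=NH1
Op 6: best P0=- P1=- P2=NH0
Op 7: best P0=- P1=- P2=NH0
Op 8: best P0=- P1=- P2=NH0
Op 9: best P0=- P1=- P2=NH0
Op 10: best P0=- P1=NH1 P2=NH0
Op 11: best P0=- P1=NH1 P2=NH0
Op 12: best P0=- P1=NH1 P2=NH0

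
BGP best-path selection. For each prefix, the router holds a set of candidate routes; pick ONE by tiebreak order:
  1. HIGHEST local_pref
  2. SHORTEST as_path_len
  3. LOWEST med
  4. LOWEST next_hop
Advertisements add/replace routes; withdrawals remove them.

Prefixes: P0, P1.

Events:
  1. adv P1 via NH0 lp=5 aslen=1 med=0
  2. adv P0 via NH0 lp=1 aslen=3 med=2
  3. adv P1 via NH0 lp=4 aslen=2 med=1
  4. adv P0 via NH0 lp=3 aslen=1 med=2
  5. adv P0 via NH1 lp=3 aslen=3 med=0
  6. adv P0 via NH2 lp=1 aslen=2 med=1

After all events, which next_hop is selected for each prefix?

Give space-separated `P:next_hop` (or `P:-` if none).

Answer: P0:NH0 P1:NH0

Derivation:
Op 1: best P0=- P1=NH0
Op 2: best P0=NH0 P1=NH0
Op 3: best P0=NH0 P1=NH0
Op 4: best P0=NH0 P1=NH0
Op 5: best P0=NH0 P1=NH0
Op 6: best P0=NH0 P1=NH0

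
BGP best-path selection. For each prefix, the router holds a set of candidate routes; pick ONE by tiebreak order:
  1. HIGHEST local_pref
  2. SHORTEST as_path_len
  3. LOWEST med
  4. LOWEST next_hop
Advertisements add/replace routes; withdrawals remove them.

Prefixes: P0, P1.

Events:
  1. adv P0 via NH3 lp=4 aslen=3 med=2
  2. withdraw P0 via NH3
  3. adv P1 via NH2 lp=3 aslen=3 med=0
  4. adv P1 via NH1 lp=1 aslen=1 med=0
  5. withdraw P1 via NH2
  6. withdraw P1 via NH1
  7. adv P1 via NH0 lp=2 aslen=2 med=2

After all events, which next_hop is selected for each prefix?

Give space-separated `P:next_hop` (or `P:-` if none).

Answer: P0:- P1:NH0

Derivation:
Op 1: best P0=NH3 P1=-
Op 2: best P0=- P1=-
Op 3: best P0=- P1=NH2
Op 4: best P0=- P1=NH2
Op 5: best P0=- P1=NH1
Op 6: best P0=- P1=-
Op 7: best P0=- P1=NH0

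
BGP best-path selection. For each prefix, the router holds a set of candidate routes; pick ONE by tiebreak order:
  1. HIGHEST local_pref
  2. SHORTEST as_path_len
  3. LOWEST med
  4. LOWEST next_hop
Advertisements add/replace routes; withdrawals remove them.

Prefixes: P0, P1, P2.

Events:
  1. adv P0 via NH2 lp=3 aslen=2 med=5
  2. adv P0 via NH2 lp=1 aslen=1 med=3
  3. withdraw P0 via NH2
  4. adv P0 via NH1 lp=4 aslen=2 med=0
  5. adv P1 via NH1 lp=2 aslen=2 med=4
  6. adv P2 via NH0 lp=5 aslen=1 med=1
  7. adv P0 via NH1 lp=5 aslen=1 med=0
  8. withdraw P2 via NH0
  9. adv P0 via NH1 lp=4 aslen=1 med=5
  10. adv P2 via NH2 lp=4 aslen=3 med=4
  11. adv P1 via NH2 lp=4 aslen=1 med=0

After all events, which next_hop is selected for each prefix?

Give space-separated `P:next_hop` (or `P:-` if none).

Op 1: best P0=NH2 P1=- P2=-
Op 2: best P0=NH2 P1=- P2=-
Op 3: best P0=- P1=- P2=-
Op 4: best P0=NH1 P1=- P2=-
Op 5: best P0=NH1 P1=NH1 P2=-
Op 6: best P0=NH1 P1=NH1 P2=NH0
Op 7: best P0=NH1 P1=NH1 P2=NH0
Op 8: best P0=NH1 P1=NH1 P2=-
Op 9: best P0=NH1 P1=NH1 P2=-
Op 10: best P0=NH1 P1=NH1 P2=NH2
Op 11: best P0=NH1 P1=NH2 P2=NH2

Answer: P0:NH1 P1:NH2 P2:NH2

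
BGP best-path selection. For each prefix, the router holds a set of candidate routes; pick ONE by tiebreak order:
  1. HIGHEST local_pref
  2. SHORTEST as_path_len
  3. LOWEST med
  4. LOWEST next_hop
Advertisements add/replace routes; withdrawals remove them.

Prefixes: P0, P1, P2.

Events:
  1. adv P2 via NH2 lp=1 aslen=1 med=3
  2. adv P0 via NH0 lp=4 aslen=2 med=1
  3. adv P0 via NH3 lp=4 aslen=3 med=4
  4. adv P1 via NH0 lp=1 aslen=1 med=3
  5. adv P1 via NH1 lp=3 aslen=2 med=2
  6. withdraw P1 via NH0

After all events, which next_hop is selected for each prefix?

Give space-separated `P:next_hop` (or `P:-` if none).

Op 1: best P0=- P1=- P2=NH2
Op 2: best P0=NH0 P1=- P2=NH2
Op 3: best P0=NH0 P1=- P2=NH2
Op 4: best P0=NH0 P1=NH0 P2=NH2
Op 5: best P0=NH0 P1=NH1 P2=NH2
Op 6: best P0=NH0 P1=NH1 P2=NH2

Answer: P0:NH0 P1:NH1 P2:NH2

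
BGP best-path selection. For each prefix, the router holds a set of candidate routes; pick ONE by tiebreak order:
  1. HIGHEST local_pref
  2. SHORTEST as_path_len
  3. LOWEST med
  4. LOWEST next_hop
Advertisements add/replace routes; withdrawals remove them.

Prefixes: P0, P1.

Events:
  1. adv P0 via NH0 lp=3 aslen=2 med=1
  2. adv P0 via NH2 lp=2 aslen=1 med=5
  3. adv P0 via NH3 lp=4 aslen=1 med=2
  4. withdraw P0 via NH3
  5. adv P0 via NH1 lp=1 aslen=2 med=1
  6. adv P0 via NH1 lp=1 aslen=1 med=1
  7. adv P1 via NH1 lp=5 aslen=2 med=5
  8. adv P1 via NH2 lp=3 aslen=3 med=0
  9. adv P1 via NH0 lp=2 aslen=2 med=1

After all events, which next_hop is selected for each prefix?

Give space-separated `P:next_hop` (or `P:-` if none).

Answer: P0:NH0 P1:NH1

Derivation:
Op 1: best P0=NH0 P1=-
Op 2: best P0=NH0 P1=-
Op 3: best P0=NH3 P1=-
Op 4: best P0=NH0 P1=-
Op 5: best P0=NH0 P1=-
Op 6: best P0=NH0 P1=-
Op 7: best P0=NH0 P1=NH1
Op 8: best P0=NH0 P1=NH1
Op 9: best P0=NH0 P1=NH1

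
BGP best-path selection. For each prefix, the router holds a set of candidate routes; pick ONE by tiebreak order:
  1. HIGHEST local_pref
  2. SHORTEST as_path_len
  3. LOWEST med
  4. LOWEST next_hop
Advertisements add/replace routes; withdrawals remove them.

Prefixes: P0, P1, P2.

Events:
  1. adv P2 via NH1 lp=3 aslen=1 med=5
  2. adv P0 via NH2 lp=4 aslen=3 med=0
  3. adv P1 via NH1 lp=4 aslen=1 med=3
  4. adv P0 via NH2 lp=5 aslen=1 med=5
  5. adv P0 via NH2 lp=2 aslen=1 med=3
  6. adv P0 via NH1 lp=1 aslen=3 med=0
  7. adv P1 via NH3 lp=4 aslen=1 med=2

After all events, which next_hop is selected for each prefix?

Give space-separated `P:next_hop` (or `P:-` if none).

Op 1: best P0=- P1=- P2=NH1
Op 2: best P0=NH2 P1=- P2=NH1
Op 3: best P0=NH2 P1=NH1 P2=NH1
Op 4: best P0=NH2 P1=NH1 P2=NH1
Op 5: best P0=NH2 P1=NH1 P2=NH1
Op 6: best P0=NH2 P1=NH1 P2=NH1
Op 7: best P0=NH2 P1=NH3 P2=NH1

Answer: P0:NH2 P1:NH3 P2:NH1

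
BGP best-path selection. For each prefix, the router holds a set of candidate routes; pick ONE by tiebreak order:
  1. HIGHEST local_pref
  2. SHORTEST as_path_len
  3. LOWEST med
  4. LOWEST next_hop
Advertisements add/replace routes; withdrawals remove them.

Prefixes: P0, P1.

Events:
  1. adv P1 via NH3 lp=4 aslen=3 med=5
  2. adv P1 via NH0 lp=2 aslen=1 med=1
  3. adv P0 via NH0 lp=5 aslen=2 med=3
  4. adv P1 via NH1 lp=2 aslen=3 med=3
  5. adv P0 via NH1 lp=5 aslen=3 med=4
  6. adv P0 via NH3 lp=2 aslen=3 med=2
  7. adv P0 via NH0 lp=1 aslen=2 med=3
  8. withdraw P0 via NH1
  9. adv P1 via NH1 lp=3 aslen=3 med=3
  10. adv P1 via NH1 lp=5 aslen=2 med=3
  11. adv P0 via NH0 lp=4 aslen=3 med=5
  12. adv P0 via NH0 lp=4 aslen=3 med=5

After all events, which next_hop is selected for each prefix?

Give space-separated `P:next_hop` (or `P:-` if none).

Answer: P0:NH0 P1:NH1

Derivation:
Op 1: best P0=- P1=NH3
Op 2: best P0=- P1=NH3
Op 3: best P0=NH0 P1=NH3
Op 4: best P0=NH0 P1=NH3
Op 5: best P0=NH0 P1=NH3
Op 6: best P0=NH0 P1=NH3
Op 7: best P0=NH1 P1=NH3
Op 8: best P0=NH3 P1=NH3
Op 9: best P0=NH3 P1=NH3
Op 10: best P0=NH3 P1=NH1
Op 11: best P0=NH0 P1=NH1
Op 12: best P0=NH0 P1=NH1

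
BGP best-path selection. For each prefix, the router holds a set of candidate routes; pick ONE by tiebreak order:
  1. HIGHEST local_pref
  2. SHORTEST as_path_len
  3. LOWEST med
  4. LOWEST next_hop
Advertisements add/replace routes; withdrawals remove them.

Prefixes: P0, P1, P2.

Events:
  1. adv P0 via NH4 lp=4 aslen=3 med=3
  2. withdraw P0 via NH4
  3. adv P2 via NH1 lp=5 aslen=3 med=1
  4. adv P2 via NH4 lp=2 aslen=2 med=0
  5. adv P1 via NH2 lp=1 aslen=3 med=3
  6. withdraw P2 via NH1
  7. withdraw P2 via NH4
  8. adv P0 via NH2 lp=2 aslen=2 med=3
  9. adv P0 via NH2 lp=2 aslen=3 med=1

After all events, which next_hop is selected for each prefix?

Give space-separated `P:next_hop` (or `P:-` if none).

Op 1: best P0=NH4 P1=- P2=-
Op 2: best P0=- P1=- P2=-
Op 3: best P0=- P1=- P2=NH1
Op 4: best P0=- P1=- P2=NH1
Op 5: best P0=- P1=NH2 P2=NH1
Op 6: best P0=- P1=NH2 P2=NH4
Op 7: best P0=- P1=NH2 P2=-
Op 8: best P0=NH2 P1=NH2 P2=-
Op 9: best P0=NH2 P1=NH2 P2=-

Answer: P0:NH2 P1:NH2 P2:-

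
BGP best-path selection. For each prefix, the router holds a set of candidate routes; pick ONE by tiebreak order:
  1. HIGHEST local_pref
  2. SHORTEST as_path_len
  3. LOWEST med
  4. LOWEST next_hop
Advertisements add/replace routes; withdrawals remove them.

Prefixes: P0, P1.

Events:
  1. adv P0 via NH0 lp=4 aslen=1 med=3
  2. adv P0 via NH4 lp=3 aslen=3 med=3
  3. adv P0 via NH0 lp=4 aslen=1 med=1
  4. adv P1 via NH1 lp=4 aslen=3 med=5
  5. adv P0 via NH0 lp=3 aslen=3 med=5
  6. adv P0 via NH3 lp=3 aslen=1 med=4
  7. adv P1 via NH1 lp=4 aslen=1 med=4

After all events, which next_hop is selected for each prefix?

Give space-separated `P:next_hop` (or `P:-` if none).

Op 1: best P0=NH0 P1=-
Op 2: best P0=NH0 P1=-
Op 3: best P0=NH0 P1=-
Op 4: best P0=NH0 P1=NH1
Op 5: best P0=NH4 P1=NH1
Op 6: best P0=NH3 P1=NH1
Op 7: best P0=NH3 P1=NH1

Answer: P0:NH3 P1:NH1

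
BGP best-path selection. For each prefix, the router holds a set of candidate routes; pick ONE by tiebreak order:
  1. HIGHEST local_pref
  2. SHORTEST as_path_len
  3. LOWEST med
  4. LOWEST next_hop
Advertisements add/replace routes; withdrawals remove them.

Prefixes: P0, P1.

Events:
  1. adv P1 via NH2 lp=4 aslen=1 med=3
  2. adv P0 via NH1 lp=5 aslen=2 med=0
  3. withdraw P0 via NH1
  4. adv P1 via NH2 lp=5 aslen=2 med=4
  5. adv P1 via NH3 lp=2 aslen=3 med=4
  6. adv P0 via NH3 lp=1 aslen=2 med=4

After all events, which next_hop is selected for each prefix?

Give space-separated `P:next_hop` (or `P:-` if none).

Answer: P0:NH3 P1:NH2

Derivation:
Op 1: best P0=- P1=NH2
Op 2: best P0=NH1 P1=NH2
Op 3: best P0=- P1=NH2
Op 4: best P0=- P1=NH2
Op 5: best P0=- P1=NH2
Op 6: best P0=NH3 P1=NH2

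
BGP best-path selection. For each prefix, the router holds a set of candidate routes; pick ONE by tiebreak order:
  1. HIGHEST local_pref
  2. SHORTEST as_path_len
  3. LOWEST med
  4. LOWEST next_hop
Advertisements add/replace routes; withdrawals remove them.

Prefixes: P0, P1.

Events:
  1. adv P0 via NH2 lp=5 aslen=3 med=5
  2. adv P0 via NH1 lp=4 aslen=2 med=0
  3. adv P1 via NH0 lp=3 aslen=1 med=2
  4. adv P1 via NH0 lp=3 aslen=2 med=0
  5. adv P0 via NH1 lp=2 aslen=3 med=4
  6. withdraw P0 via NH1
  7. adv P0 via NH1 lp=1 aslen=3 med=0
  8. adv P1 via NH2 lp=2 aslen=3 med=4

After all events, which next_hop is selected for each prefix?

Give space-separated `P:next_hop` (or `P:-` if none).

Op 1: best P0=NH2 P1=-
Op 2: best P0=NH2 P1=-
Op 3: best P0=NH2 P1=NH0
Op 4: best P0=NH2 P1=NH0
Op 5: best P0=NH2 P1=NH0
Op 6: best P0=NH2 P1=NH0
Op 7: best P0=NH2 P1=NH0
Op 8: best P0=NH2 P1=NH0

Answer: P0:NH2 P1:NH0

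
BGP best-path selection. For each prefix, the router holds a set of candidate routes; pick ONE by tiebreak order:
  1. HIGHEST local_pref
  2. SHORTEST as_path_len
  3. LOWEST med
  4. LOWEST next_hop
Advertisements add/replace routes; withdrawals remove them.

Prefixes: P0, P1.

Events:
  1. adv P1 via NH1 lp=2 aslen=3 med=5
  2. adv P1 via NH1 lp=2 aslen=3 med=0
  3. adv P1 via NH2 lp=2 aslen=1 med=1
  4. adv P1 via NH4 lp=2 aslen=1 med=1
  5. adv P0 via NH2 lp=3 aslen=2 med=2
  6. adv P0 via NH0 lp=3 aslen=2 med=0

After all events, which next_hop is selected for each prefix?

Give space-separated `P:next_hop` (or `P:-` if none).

Answer: P0:NH0 P1:NH2

Derivation:
Op 1: best P0=- P1=NH1
Op 2: best P0=- P1=NH1
Op 3: best P0=- P1=NH2
Op 4: best P0=- P1=NH2
Op 5: best P0=NH2 P1=NH2
Op 6: best P0=NH0 P1=NH2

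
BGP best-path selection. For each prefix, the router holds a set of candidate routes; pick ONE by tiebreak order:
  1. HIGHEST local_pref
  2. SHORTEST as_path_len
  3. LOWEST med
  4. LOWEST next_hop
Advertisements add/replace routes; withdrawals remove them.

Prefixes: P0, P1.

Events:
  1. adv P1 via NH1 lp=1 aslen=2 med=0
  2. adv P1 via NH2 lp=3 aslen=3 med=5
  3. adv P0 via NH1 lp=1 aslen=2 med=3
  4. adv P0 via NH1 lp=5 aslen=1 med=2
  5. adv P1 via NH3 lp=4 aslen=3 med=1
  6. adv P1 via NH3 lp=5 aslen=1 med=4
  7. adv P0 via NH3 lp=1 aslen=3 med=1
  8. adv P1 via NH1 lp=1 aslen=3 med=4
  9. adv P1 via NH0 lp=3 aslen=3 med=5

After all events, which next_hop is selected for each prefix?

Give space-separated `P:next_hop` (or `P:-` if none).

Answer: P0:NH1 P1:NH3

Derivation:
Op 1: best P0=- P1=NH1
Op 2: best P0=- P1=NH2
Op 3: best P0=NH1 P1=NH2
Op 4: best P0=NH1 P1=NH2
Op 5: best P0=NH1 P1=NH3
Op 6: best P0=NH1 P1=NH3
Op 7: best P0=NH1 P1=NH3
Op 8: best P0=NH1 P1=NH3
Op 9: best P0=NH1 P1=NH3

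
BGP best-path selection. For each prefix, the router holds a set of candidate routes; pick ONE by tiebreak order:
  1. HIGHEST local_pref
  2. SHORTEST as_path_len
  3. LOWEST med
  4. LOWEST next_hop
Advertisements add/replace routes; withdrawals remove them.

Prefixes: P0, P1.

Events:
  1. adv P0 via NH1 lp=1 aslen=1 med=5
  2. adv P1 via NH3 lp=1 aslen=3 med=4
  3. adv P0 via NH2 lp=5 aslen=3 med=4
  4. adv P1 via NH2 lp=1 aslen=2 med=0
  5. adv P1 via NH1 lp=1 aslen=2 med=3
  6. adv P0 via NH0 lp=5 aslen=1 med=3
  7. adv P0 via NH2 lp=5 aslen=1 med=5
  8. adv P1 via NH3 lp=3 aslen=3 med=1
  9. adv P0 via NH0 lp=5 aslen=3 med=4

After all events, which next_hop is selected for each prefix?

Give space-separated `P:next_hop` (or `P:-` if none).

Op 1: best P0=NH1 P1=-
Op 2: best P0=NH1 P1=NH3
Op 3: best P0=NH2 P1=NH3
Op 4: best P0=NH2 P1=NH2
Op 5: best P0=NH2 P1=NH2
Op 6: best P0=NH0 P1=NH2
Op 7: best P0=NH0 P1=NH2
Op 8: best P0=NH0 P1=NH3
Op 9: best P0=NH2 P1=NH3

Answer: P0:NH2 P1:NH3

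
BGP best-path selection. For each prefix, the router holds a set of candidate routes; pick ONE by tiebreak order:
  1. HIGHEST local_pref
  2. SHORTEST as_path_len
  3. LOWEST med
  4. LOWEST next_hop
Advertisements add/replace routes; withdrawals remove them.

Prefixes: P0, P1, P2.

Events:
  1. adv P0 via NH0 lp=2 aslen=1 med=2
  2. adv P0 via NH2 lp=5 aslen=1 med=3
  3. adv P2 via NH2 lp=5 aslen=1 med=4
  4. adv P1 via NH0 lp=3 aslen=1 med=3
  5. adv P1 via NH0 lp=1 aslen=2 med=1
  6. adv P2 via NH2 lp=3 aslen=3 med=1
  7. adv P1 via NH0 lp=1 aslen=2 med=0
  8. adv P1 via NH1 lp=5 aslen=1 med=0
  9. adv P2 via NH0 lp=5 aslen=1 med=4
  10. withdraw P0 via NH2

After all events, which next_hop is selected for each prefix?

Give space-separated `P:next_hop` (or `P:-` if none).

Op 1: best P0=NH0 P1=- P2=-
Op 2: best P0=NH2 P1=- P2=-
Op 3: best P0=NH2 P1=- P2=NH2
Op 4: best P0=NH2 P1=NH0 P2=NH2
Op 5: best P0=NH2 P1=NH0 P2=NH2
Op 6: best P0=NH2 P1=NH0 P2=NH2
Op 7: best P0=NH2 P1=NH0 P2=NH2
Op 8: best P0=NH2 P1=NH1 P2=NH2
Op 9: best P0=NH2 P1=NH1 P2=NH0
Op 10: best P0=NH0 P1=NH1 P2=NH0

Answer: P0:NH0 P1:NH1 P2:NH0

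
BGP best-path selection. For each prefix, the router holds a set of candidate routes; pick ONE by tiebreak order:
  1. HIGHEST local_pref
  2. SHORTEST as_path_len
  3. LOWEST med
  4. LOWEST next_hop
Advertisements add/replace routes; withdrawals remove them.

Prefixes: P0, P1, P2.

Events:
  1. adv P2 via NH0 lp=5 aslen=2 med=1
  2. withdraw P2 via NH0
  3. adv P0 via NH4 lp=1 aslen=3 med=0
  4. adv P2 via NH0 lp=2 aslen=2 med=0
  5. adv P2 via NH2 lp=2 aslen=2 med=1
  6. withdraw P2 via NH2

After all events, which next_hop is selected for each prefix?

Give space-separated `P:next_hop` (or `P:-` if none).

Op 1: best P0=- P1=- P2=NH0
Op 2: best P0=- P1=- P2=-
Op 3: best P0=NH4 P1=- P2=-
Op 4: best P0=NH4 P1=- P2=NH0
Op 5: best P0=NH4 P1=- P2=NH0
Op 6: best P0=NH4 P1=- P2=NH0

Answer: P0:NH4 P1:- P2:NH0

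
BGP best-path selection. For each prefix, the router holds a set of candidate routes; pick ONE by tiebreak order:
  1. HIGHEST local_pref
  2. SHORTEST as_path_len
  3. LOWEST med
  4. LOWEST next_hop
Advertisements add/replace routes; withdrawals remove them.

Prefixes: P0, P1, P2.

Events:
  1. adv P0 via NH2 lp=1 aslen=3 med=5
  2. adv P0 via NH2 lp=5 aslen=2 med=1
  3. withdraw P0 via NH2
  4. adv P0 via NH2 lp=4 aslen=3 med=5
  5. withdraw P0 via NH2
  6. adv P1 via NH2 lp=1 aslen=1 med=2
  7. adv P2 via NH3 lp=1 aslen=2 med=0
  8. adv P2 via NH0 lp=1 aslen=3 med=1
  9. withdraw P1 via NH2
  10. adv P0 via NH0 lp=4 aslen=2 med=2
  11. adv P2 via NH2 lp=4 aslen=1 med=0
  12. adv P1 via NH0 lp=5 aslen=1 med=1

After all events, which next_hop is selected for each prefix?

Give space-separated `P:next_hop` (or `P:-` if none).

Answer: P0:NH0 P1:NH0 P2:NH2

Derivation:
Op 1: best P0=NH2 P1=- P2=-
Op 2: best P0=NH2 P1=- P2=-
Op 3: best P0=- P1=- P2=-
Op 4: best P0=NH2 P1=- P2=-
Op 5: best P0=- P1=- P2=-
Op 6: best P0=- P1=NH2 P2=-
Op 7: best P0=- P1=NH2 P2=NH3
Op 8: best P0=- P1=NH2 P2=NH3
Op 9: best P0=- P1=- P2=NH3
Op 10: best P0=NH0 P1=- P2=NH3
Op 11: best P0=NH0 P1=- P2=NH2
Op 12: best P0=NH0 P1=NH0 P2=NH2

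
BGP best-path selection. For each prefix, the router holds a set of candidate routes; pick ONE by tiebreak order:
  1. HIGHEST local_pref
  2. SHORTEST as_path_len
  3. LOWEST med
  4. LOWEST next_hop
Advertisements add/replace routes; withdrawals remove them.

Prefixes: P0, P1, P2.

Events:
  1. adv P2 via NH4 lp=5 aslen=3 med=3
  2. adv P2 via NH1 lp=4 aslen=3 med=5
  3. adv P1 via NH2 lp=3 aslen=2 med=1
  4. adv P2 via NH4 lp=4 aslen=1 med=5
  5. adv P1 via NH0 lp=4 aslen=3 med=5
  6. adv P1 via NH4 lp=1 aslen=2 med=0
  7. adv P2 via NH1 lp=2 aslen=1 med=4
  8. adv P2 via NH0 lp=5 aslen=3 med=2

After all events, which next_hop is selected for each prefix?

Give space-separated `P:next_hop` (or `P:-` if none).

Op 1: best P0=- P1=- P2=NH4
Op 2: best P0=- P1=- P2=NH4
Op 3: best P0=- P1=NH2 P2=NH4
Op 4: best P0=- P1=NH2 P2=NH4
Op 5: best P0=- P1=NH0 P2=NH4
Op 6: best P0=- P1=NH0 P2=NH4
Op 7: best P0=- P1=NH0 P2=NH4
Op 8: best P0=- P1=NH0 P2=NH0

Answer: P0:- P1:NH0 P2:NH0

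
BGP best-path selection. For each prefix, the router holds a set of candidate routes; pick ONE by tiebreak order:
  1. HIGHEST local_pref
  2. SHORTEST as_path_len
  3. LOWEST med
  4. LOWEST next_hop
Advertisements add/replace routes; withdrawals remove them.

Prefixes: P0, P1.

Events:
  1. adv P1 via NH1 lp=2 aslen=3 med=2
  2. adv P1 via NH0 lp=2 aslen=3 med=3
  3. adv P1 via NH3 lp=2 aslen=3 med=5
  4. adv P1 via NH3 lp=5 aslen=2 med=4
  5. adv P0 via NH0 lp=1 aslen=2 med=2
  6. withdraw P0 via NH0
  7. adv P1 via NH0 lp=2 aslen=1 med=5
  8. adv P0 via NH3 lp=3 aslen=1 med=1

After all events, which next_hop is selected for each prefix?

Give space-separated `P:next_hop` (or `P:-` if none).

Answer: P0:NH3 P1:NH3

Derivation:
Op 1: best P0=- P1=NH1
Op 2: best P0=- P1=NH1
Op 3: best P0=- P1=NH1
Op 4: best P0=- P1=NH3
Op 5: best P0=NH0 P1=NH3
Op 6: best P0=- P1=NH3
Op 7: best P0=- P1=NH3
Op 8: best P0=NH3 P1=NH3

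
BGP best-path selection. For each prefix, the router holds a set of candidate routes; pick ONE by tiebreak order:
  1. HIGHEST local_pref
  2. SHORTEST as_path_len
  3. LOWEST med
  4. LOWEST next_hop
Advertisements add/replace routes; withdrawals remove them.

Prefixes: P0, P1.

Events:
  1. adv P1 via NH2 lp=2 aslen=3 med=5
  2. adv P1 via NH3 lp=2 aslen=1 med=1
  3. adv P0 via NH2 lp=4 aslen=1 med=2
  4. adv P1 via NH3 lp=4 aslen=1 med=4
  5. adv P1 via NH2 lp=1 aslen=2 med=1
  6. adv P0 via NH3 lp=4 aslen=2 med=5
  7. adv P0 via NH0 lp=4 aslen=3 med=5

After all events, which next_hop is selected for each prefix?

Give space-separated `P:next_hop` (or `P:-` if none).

Answer: P0:NH2 P1:NH3

Derivation:
Op 1: best P0=- P1=NH2
Op 2: best P0=- P1=NH3
Op 3: best P0=NH2 P1=NH3
Op 4: best P0=NH2 P1=NH3
Op 5: best P0=NH2 P1=NH3
Op 6: best P0=NH2 P1=NH3
Op 7: best P0=NH2 P1=NH3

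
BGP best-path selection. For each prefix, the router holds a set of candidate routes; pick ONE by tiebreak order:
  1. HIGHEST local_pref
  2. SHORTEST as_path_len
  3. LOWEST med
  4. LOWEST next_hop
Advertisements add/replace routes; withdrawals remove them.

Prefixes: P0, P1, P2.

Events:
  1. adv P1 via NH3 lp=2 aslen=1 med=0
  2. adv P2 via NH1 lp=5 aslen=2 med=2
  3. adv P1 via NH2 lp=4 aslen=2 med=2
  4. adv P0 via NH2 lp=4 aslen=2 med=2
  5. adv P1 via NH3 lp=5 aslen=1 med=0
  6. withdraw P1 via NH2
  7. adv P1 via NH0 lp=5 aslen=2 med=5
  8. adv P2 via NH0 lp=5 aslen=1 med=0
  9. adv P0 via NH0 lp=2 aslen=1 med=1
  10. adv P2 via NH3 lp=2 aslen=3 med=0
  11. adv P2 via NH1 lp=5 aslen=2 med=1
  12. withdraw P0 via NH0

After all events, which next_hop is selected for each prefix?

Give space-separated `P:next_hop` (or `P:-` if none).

Op 1: best P0=- P1=NH3 P2=-
Op 2: best P0=- P1=NH3 P2=NH1
Op 3: best P0=- P1=NH2 P2=NH1
Op 4: best P0=NH2 P1=NH2 P2=NH1
Op 5: best P0=NH2 P1=NH3 P2=NH1
Op 6: best P0=NH2 P1=NH3 P2=NH1
Op 7: best P0=NH2 P1=NH3 P2=NH1
Op 8: best P0=NH2 P1=NH3 P2=NH0
Op 9: best P0=NH2 P1=NH3 P2=NH0
Op 10: best P0=NH2 P1=NH3 P2=NH0
Op 11: best P0=NH2 P1=NH3 P2=NH0
Op 12: best P0=NH2 P1=NH3 P2=NH0

Answer: P0:NH2 P1:NH3 P2:NH0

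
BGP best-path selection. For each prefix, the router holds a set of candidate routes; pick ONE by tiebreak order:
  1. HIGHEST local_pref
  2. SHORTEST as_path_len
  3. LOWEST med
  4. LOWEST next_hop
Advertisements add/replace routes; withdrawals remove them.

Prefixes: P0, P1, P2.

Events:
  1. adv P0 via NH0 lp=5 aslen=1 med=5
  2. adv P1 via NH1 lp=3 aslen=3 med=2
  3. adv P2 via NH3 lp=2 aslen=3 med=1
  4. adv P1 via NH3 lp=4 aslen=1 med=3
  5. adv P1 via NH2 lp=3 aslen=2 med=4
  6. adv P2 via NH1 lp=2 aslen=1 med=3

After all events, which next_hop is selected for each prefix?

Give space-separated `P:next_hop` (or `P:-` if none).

Answer: P0:NH0 P1:NH3 P2:NH1

Derivation:
Op 1: best P0=NH0 P1=- P2=-
Op 2: best P0=NH0 P1=NH1 P2=-
Op 3: best P0=NH0 P1=NH1 P2=NH3
Op 4: best P0=NH0 P1=NH3 P2=NH3
Op 5: best P0=NH0 P1=NH3 P2=NH3
Op 6: best P0=NH0 P1=NH3 P2=NH1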